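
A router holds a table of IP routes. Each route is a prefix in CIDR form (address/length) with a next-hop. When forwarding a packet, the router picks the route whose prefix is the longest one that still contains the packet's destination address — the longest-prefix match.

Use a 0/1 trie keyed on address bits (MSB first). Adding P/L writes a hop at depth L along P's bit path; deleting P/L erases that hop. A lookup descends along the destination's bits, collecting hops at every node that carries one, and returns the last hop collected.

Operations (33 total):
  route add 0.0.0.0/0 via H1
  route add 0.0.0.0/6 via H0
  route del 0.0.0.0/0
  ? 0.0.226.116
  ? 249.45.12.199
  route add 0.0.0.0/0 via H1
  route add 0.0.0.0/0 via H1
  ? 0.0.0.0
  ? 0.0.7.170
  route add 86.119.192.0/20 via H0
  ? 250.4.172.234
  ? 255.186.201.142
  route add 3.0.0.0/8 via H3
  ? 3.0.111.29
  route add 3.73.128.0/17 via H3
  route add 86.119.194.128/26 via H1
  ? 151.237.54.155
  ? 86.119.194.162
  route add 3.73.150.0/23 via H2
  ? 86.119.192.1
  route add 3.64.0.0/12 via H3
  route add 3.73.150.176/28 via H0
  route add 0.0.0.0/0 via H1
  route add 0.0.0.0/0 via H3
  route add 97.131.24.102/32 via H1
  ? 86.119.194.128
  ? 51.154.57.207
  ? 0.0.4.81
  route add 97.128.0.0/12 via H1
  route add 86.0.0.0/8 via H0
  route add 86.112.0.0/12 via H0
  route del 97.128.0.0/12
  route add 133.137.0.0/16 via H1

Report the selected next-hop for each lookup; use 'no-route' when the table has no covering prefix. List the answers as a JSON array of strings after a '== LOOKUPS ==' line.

Process each operation:
  add 0.0.0.0/0 -> H1 at depth 0
  add 0.0.0.0/6 -> H0 at depth 6
  del 0.0.0.0/0 (clear depth 0)
  Q 0.0.226.116: descend 000000 ; hops seen [H0] ; pick H0
  Q 249.45.12.199: descend ε ; hops seen [∅] ; pick no-route
  add 0.0.0.0/0 -> H1 at depth 0
  add 0.0.0.0/0 -> H1 at depth 0
  Q 0.0.0.0: descend 000000 ; hops seen [H1,H0] ; pick H0
  Q 0.0.7.170: descend 000000 ; hops seen [H1,H0] ; pick H0
  add 86.119.192.0/20 -> H0 at depth 20
  Q 250.4.172.234: descend ε ; hops seen [H1] ; pick H1
  Q 255.186.201.142: descend ε ; hops seen [H1] ; pick H1
  add 3.0.0.0/8 -> H3 at depth 8
  Q 3.0.111.29: descend 00000011 ; hops seen [H1,H0,H3] ; pick H3
  add 3.73.128.0/17 -> H3 at depth 17
  add 86.119.194.128/26 -> H1 at depth 26
  Q 151.237.54.155: descend ε ; hops seen [H1] ; pick H1
  Q 86.119.194.162: descend 01010110011101111100001010 ; hops seen [H1,H0,H1] ; pick H1
  add 3.73.150.0/23 -> H2 at depth 23
  Q 86.119.192.1: descend 0101011001110111110000 ; hops seen [H1,H0] ; pick H0
  add 3.64.0.0/12 -> H3 at depth 12
  add 3.73.150.176/28 -> H0 at depth 28
  add 0.0.0.0/0 -> H1 at depth 0
  add 0.0.0.0/0 -> H3 at depth 0
  add 97.131.24.102/32 -> H1 at depth 32
  Q 86.119.194.128: descend 01010110011101111100001010 ; hops seen [H3,H0,H1] ; pick H1
  Q 51.154.57.207: descend 00 ; hops seen [H3] ; pick H3
  Q 0.0.4.81: descend 000000 ; hops seen [H3,H0] ; pick H0
  add 97.128.0.0/12 -> H1 at depth 12
  add 86.0.0.0/8 -> H0 at depth 8
  add 86.112.0.0/12 -> H0 at depth 12
  del 97.128.0.0/12 (clear depth 12)
  add 133.137.0.0/16 -> H1 at depth 16

== LOOKUPS ==
["H0","no-route","H0","H0","H1","H1","H3","H1","H1","H0","H1","H3","H0"]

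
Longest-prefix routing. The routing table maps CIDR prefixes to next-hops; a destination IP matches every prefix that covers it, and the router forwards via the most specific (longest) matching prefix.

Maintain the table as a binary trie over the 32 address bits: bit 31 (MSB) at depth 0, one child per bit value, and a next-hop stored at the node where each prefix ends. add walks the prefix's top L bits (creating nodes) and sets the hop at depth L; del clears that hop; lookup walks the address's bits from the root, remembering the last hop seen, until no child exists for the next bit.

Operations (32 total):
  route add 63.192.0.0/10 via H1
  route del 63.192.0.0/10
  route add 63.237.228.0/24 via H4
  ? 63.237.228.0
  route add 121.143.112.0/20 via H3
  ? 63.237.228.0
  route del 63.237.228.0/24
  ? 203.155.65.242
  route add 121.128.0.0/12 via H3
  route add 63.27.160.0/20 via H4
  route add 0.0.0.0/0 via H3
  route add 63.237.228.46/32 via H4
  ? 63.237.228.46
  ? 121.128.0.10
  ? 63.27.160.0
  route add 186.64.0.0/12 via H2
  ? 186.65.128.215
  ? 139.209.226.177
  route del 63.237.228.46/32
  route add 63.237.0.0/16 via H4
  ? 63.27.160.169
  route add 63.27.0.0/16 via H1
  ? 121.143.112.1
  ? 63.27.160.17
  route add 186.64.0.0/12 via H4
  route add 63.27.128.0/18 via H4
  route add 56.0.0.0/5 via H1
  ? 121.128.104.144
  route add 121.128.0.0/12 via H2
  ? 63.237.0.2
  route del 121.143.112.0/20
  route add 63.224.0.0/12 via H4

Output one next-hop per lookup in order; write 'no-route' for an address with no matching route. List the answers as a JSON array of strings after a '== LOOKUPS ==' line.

Trace:
  add 63.192.0.0/10 -> H1 at depth 10
  - 63.192.0.0/10 clear@10
  add 63.237.228.0/24 -> H4 at depth 24
  Q 63.237.228.0: descend 001111111110110111100100 ; hops seen [H4] ; pick H4
  add 121.143.112.0/20 -> H3 at depth 20
  Q 63.237.228.0: descend 001111111110110111100100 ; hops seen [H4] ; pick H4
  - 63.237.228.0/24 clear@24
  Q 203.155.65.242: descend ε ; hops seen [∅] ; pick no-route
  add 121.128.0.0/12 -> H3 at depth 12
  add 63.27.160.0/20 -> H4 at depth 20
  add 0.0.0.0/0 -> H3 at depth 0
  add 63.237.228.46/32 -> H4 at depth 32
  Q 63.237.228.46: descend 00111111111011011110010000101110 ; hops seen [H3,H4] ; pick H4
  Q 121.128.0.10: descend 011110011000 ; hops seen [H3,H3] ; pick H3
  Q 63.27.160.0: descend 00111111000110111010 ; hops seen [H3,H4] ; pick H4
  add 186.64.0.0/12 -> H2 at depth 12
  Q 186.65.128.215: descend 101110100100 ; hops seen [H3,H2] ; pick H2
  Q 139.209.226.177: descend 10 ; hops seen [H3] ; pick H3
  - 63.237.228.46/32 clear@32
  add 63.237.0.0/16 -> H4 at depth 16
  Q 63.27.160.169: descend 00111111000110111010 ; hops seen [H3,H4] ; pick H4
  add 63.27.0.0/16 -> H1 at depth 16
  Q 121.143.112.1: descend 01111001100011110111 ; hops seen [H3,H3,H3] ; pick H3
  Q 63.27.160.17: descend 00111111000110111010 ; hops seen [H3,H1,H4] ; pick H4
  add 186.64.0.0/12 -> H4 at depth 12
  add 63.27.128.0/18 -> H4 at depth 18
  add 56.0.0.0/5 -> H1 at depth 5
  Q 121.128.104.144: descend 011110011000 ; hops seen [H3,H3] ; pick H3
  add 121.128.0.0/12 -> H2 at depth 12
  Q 63.237.0.2: descend 0011111111101101 ; hops seen [H3,H1,H4] ; pick H4
  - 121.143.112.0/20 clear@20
  add 63.224.0.0/12 -> H4 at depth 12

== LOOKUPS ==
["H4","H4","no-route","H4","H3","H4","H2","H3","H4","H3","H4","H3","H4"]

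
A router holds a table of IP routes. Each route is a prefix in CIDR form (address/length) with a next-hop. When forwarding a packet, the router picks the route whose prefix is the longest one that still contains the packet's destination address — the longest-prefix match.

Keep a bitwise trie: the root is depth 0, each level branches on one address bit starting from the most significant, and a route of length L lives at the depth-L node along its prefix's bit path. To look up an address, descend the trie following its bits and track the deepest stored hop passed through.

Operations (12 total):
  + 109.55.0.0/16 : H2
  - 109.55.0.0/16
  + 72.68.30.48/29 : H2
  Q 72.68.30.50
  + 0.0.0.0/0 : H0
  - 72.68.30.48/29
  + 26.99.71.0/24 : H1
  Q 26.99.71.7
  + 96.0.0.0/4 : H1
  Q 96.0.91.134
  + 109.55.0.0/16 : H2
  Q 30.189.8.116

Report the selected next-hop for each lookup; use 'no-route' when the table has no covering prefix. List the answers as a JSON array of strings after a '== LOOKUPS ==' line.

Process each operation:
  + 109.55.0.0/16 (H2) depth=16
  del 109.55.0.0/16 (clear depth 16)
  + 72.68.30.48/29 (H2) depth=29
  Q 72.68.30.50: descend 01001000010001000001111000110 ; hops seen [H2] ; pick H2
  + 0.0.0.0/0 (H0) depth=0
  del 72.68.30.48/29 (clear depth 29)
  + 26.99.71.0/24 (H1) depth=24
  Q 26.99.71.7: descend 000110100110001101000111 ; hops seen [H0,H1] ; pick H1
  + 96.0.0.0/4 (H1) depth=4
  Q 96.0.91.134: descend 0110 ; hops seen [H0,H1] ; pick H1
  + 109.55.0.0/16 (H2) depth=16
  Q 30.189.8.116: descend 00011 ; hops seen [H0] ; pick H0

== LOOKUPS ==
["H2","H1","H1","H0"]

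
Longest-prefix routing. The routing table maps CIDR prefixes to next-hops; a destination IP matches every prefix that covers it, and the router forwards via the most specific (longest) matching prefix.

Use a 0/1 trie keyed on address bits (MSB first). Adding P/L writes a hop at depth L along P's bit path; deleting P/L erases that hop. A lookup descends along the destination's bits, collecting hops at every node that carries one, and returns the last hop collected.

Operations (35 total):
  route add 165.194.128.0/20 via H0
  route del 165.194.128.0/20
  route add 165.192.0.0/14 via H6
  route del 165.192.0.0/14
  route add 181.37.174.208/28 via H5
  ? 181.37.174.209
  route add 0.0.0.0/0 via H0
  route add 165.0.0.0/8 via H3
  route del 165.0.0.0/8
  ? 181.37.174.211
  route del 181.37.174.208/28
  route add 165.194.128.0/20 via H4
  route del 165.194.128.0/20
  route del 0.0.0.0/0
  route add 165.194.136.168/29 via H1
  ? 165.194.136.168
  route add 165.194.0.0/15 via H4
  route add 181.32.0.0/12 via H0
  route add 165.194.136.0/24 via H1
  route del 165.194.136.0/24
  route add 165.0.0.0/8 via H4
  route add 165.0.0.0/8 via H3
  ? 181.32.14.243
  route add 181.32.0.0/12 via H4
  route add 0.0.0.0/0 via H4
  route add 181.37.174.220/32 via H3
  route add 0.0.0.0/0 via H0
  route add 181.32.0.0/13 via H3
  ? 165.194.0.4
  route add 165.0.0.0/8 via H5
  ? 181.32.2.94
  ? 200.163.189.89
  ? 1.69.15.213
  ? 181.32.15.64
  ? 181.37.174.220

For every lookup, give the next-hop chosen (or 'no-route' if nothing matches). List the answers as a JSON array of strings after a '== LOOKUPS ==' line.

Trace:
  add 165.194.128.0/20 -> H0 at depth 20
  del 165.194.128.0/20 (clear depth 20)
  add 165.192.0.0/14 -> H6 at depth 14
  del 165.192.0.0/14 (clear depth 14)
  add 181.37.174.208/28 -> H5 at depth 28
  ? 181.37.174.209  path d0:-→d1:-→d2:-→d3:-→d4:-→d5:-→d6:-→d7:-→d8:-→d9:-→d10:-→d11:-→d12:-→d13:-→d14:-→d15:-→d16:-→d17:-→d18:-→d19:-→d20:-→d21:-→d22:-→d23:-→d24:-→d25:-→d26:-→d27:-→d28:H5  best=H5
  add 0.0.0.0/0 -> H0 at depth 0
  add 165.0.0.0/8 -> H3 at depth 8
  del 165.0.0.0/8 (clear depth 8)
  ? 181.37.174.211  path d0:H0→d1:-→d2:-→d3:-→d4:-→d5:-→d6:-→d7:-→d8:-→d9:-→d10:-→d11:-→d12:-→d13:-→d14:-→d15:-→d16:-→d17:-→d18:-→d19:-→d20:-→d21:-→d22:-→d23:-→d24:-→d25:-→d26:-→d27:-→d28:H5  best=H5
  del 181.37.174.208/28 (clear depth 28)
  add 165.194.128.0/20 -> H4 at depth 20
  del 165.194.128.0/20 (clear depth 20)
  del 0.0.0.0/0 (clear depth 0)
  add 165.194.136.168/29 -> H1 at depth 29
  ? 165.194.136.168  path d0:-→d1:-→d2:-→d3:-→d4:-→d5:-→d6:-→d7:-→d8:-→d9:-→d10:-→d11:-→d12:-→d13:-→d14:-→d15:-→d16:-→d17:-→d18:-→d19:-→d20:-→d21:-→d22:-→d23:-→d24:-→d25:-→d26:-→d27:-→d28:-→d29:H1  best=H1
  add 165.194.0.0/15 -> H4 at depth 15
  add 181.32.0.0/12 -> H0 at depth 12
  add 165.194.136.0/24 -> H1 at depth 24
  del 165.194.136.0/24 (clear depth 24)
  add 165.0.0.0/8 -> H4 at depth 8
  add 165.0.0.0/8 -> H3 at depth 8
  ? 181.32.14.243  path d0:-→d1:-→d2:-→d3:-→d4:-→d5:-→d6:-→d7:-→d8:-→d9:-→d10:-→d11:-→d12:H0→d13:-  best=H0
  add 181.32.0.0/12 -> H4 at depth 12
  add 0.0.0.0/0 -> H4 at depth 0
  add 181.37.174.220/32 -> H3 at depth 32
  add 0.0.0.0/0 -> H0 at depth 0
  add 181.32.0.0/13 -> H3 at depth 13
  ? 165.194.0.4  path d0:H0→d1:-→d2:-→d3:-→d4:-→d5:-→d6:-→d7:-→d8:H3→d9:-→d10:-→d11:-→d12:-→d13:-→d14:-→d15:H4→d16:-  best=H4
  add 165.0.0.0/8 -> H5 at depth 8
  ? 181.32.2.94  path d0:H0→d1:-→d2:-→d3:-→d4:-→d5:-→d6:-→d7:-→d8:-→d9:-→d10:-→d11:-→d12:H4→d13:H3  best=H3
  ? 200.163.189.89  path d0:H0→d1:-  best=H0
  ? 1.69.15.213  path d0:H0  best=H0
  ? 181.32.15.64  path d0:H0→d1:-→d2:-→d3:-→d4:-→d5:-→d6:-→d7:-→d8:-→d9:-→d10:-→d11:-→d12:H4→d13:H3  best=H3
  ? 181.37.174.220  path d0:H0→d1:-→d2:-→d3:-→d4:-→d5:-→d6:-→d7:-→d8:-→d9:-→d10:-→d11:-→d12:H4→d13:H3→d14:-→d15:-→d16:-→d17:-→d18:-→d19:-→d20:-→d21:-→d22:-→d23:-→d24:-→d25:-→d26:-→d27:-→d28:-→d29:-→d30:-→d31:-→d32:H3  best=H3

== LOOKUPS ==
["H5","H5","H1","H0","H4","H3","H0","H0","H3","H3"]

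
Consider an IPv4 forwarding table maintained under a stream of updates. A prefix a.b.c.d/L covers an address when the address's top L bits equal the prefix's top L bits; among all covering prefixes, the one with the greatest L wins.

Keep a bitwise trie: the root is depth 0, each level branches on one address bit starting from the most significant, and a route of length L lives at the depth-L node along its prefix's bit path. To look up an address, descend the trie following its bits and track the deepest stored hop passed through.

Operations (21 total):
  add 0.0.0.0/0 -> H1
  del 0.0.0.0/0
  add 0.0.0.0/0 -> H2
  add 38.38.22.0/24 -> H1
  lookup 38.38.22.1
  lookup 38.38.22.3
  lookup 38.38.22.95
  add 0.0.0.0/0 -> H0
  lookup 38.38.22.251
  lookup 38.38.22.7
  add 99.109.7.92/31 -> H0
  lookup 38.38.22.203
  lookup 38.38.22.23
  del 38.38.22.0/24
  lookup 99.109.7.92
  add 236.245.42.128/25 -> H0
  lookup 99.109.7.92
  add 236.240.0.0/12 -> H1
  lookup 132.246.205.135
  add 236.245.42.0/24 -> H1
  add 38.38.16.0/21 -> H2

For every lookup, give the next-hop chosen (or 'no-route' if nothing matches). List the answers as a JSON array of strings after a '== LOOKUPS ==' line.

Apply in order:
  add 0.0.0.0/0 -> H1 at depth 0
  - 0.0.0.0/0 clear@0
  add 0.0.0.0/0 -> H2 at depth 0
  add 38.38.22.0/24 -> H1 at depth 24
  ? 38.38.22.1  path d0:H2→d1:-→d2:-→d3:-→d4:-→d5:-→d6:-→d7:-→d8:-→d9:-→d10:-→d11:-→d12:-→d13:-→d14:-→d15:-→d16:-→d17:-→d18:-→d19:-→d20:-→d21:-→d22:-→d23:-→d24:H1  best=H1
  ? 38.38.22.3  path d0:H2→d1:-→d2:-→d3:-→d4:-→d5:-→d6:-→d7:-→d8:-→d9:-→d10:-→d11:-→d12:-→d13:-→d14:-→d15:-→d16:-→d17:-→d18:-→d19:-→d20:-→d21:-→d22:-→d23:-→d24:H1  best=H1
  ? 38.38.22.95  path d0:H2→d1:-→d2:-→d3:-→d4:-→d5:-→d6:-→d7:-→d8:-→d9:-→d10:-→d11:-→d12:-→d13:-→d14:-→d15:-→d16:-→d17:-→d18:-→d19:-→d20:-→d21:-→d22:-→d23:-→d24:H1  best=H1
  add 0.0.0.0/0 -> H0 at depth 0
  ? 38.38.22.251  path d0:H0→d1:-→d2:-→d3:-→d4:-→d5:-→d6:-→d7:-→d8:-→d9:-→d10:-→d11:-→d12:-→d13:-→d14:-→d15:-→d16:-→d17:-→d18:-→d19:-→d20:-→d21:-→d22:-→d23:-→d24:H1  best=H1
  ? 38.38.22.7  path d0:H0→d1:-→d2:-→d3:-→d4:-→d5:-→d6:-→d7:-→d8:-→d9:-→d10:-→d11:-→d12:-→d13:-→d14:-→d15:-→d16:-→d17:-→d18:-→d19:-→d20:-→d21:-→d22:-→d23:-→d24:H1  best=H1
  add 99.109.7.92/31 -> H0 at depth 31
  ? 38.38.22.203  path d0:H0→d1:-→d2:-→d3:-→d4:-→d5:-→d6:-→d7:-→d8:-→d9:-→d10:-→d11:-→d12:-→d13:-→d14:-→d15:-→d16:-→d17:-→d18:-→d19:-→d20:-→d21:-→d22:-→d23:-→d24:H1  best=H1
  ? 38.38.22.23  path d0:H0→d1:-→d2:-→d3:-→d4:-→d5:-→d6:-→d7:-→d8:-→d9:-→d10:-→d11:-→d12:-→d13:-→d14:-→d15:-→d16:-→d17:-→d18:-→d19:-→d20:-→d21:-→d22:-→d23:-→d24:H1  best=H1
  - 38.38.22.0/24 clear@24
  ? 99.109.7.92  path d0:H0→d1:-→d2:-→d3:-→d4:-→d5:-→d6:-→d7:-→d8:-→d9:-→d10:-→d11:-→d12:-→d13:-→d14:-→d15:-→d16:-→d17:-→d18:-→d19:-→d20:-→d21:-→d22:-→d23:-→d24:-→d25:-→d26:-→d27:-→d28:-→d29:-→d30:-→d31:H0  best=H0
  add 236.245.42.128/25 -> H0 at depth 25
  ? 99.109.7.92  path d0:H0→d1:-→d2:-→d3:-→d4:-→d5:-→d6:-→d7:-→d8:-→d9:-→d10:-→d11:-→d12:-→d13:-→d14:-→d15:-→d16:-→d17:-→d18:-→d19:-→d20:-→d21:-→d22:-→d23:-→d24:-→d25:-→d26:-→d27:-→d28:-→d29:-→d30:-→d31:H0  best=H0
  add 236.240.0.0/12 -> H1 at depth 12
  ? 132.246.205.135  path d0:H0→d1:-  best=H0
  add 236.245.42.0/24 -> H1 at depth 24
  add 38.38.16.0/21 -> H2 at depth 21

== LOOKUPS ==
["H1","H1","H1","H1","H1","H1","H1","H0","H0","H0"]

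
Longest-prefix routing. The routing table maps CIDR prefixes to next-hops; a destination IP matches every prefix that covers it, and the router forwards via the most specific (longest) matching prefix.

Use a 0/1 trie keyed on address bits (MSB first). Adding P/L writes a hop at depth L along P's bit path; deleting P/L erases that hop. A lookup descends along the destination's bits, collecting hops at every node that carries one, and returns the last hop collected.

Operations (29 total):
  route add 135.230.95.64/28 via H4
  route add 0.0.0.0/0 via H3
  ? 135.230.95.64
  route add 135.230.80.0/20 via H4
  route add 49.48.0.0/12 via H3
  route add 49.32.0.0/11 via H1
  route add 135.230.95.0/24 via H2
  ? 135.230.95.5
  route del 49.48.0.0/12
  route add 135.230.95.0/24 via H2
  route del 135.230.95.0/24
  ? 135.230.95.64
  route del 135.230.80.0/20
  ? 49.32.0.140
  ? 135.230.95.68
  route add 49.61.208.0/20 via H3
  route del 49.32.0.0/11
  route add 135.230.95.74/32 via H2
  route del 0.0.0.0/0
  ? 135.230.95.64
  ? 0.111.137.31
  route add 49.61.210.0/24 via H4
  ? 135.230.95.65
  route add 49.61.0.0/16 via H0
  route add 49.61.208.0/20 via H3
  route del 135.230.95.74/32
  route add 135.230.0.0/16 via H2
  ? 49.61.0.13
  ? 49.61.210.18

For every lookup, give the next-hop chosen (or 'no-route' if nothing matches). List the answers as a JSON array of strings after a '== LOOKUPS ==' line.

Trace:
  add 135.230.95.64/28 -> H4 at depth 28
  add 0.0.0.0/0 -> H3 at depth 0
  lookup 135.230.95.64: bits 1000011111100110010111110100 walk d0:H3→d1:-→d2:-→d3:-→d4:-→d5:-→d6:-→d7:-→d8:-→d9:-→d10:-→d11:-→d12:-→d13:-→d14:-→d15:-→d16:-→d17:-→d18:-→d19:-→d20:-→d21:-→d22:-→d23:-→d24:-→d25:-→d26:-→d27:-→d28:H4 -> H4
  add 135.230.80.0/20 -> H4 at depth 20
  add 49.48.0.0/12 -> H3 at depth 12
  add 49.32.0.0/11 -> H1 at depth 11
  add 135.230.95.0/24 -> H2 at depth 24
  lookup 135.230.95.5: bits 1000011111100110010111110 walk d0:H3→d1:-→d2:-→d3:-→d4:-→d5:-→d6:-→d7:-→d8:-→d9:-→d10:-→d11:-→d12:-→d13:-→d14:-→d15:-→d16:-→d17:-→d18:-→d19:-→d20:H4→d21:-→d22:-→d23:-→d24:H2→d25:- -> H2
  del 49.48.0.0/12 (clear depth 12)
  add 135.230.95.0/24 -> H2 at depth 24
  del 135.230.95.0/24 (clear depth 24)
  lookup 135.230.95.64: bits 1000011111100110010111110100 walk d0:H3→d1:-→d2:-→d3:-→d4:-→d5:-→d6:-→d7:-→d8:-→d9:-→d10:-→d11:-→d12:-→d13:-→d14:-→d15:-→d16:-→d17:-→d18:-→d19:-→d20:H4→d21:-→d22:-→d23:-→d24:-→d25:-→d26:-→d27:-→d28:H4 -> H4
  del 135.230.80.0/20 (clear depth 20)
  lookup 49.32.0.140: bits 00110001001 walk d0:H3→d1:-→d2:-→d3:-→d4:-→d5:-→d6:-→d7:-→d8:-→d9:-→d10:-→d11:H1 -> H1
  lookup 135.230.95.68: bits 1000011111100110010111110100 walk d0:H3→d1:-→d2:-→d3:-→d4:-→d5:-→d6:-→d7:-→d8:-→d9:-→d10:-→d11:-→d12:-→d13:-→d14:-→d15:-→d16:-→d17:-→d18:-→d19:-→d20:-→d21:-→d22:-→d23:-→d24:-→d25:-→d26:-→d27:-→d28:H4 -> H4
  add 49.61.208.0/20 -> H3 at depth 20
  del 49.32.0.0/11 (clear depth 11)
  add 135.230.95.74/32 -> H2 at depth 32
  del 0.0.0.0/0 (clear depth 0)
  lookup 135.230.95.64: bits 1000011111100110010111110100 walk d0:-→d1:-→d2:-→d3:-→d4:-→d5:-→d6:-→d7:-→d8:-→d9:-→d10:-→d11:-→d12:-→d13:-→d14:-→d15:-→d16:-→d17:-→d18:-→d19:-→d20:-→d21:-→d22:-→d23:-→d24:-→d25:-→d26:-→d27:-→d28:H4 -> H4
  lookup 0.111.137.31: bits 00 walk d0:-→d1:-→d2:- -> no-route
  add 49.61.210.0/24 -> H4 at depth 24
  lookup 135.230.95.65: bits 1000011111100110010111110100 walk d0:-→d1:-→d2:-→d3:-→d4:-→d5:-→d6:-→d7:-→d8:-→d9:-→d10:-→d11:-→d12:-→d13:-→d14:-→d15:-→d16:-→d17:-→d18:-→d19:-→d20:-→d21:-→d22:-→d23:-→d24:-→d25:-→d26:-→d27:-→d28:H4 -> H4
  add 49.61.0.0/16 -> H0 at depth 16
  add 49.61.208.0/20 -> H3 at depth 20
  del 135.230.95.74/32 (clear depth 32)
  add 135.230.0.0/16 -> H2 at depth 16
  lookup 49.61.0.13: bits 0011000100111101 walk d0:-→d1:-→d2:-→d3:-→d4:-→d5:-→d6:-→d7:-→d8:-→d9:-→d10:-→d11:-→d12:-→d13:-→d14:-→d15:-→d16:H0 -> H0
  lookup 49.61.210.18: bits 001100010011110111010010 walk d0:-→d1:-→d2:-→d3:-→d4:-→d5:-→d6:-→d7:-→d8:-→d9:-→d10:-→d11:-→d12:-→d13:-→d14:-→d15:-→d16:H0→d17:-→d18:-→d19:-→d20:H3→d21:-→d22:-→d23:-→d24:H4 -> H4

== LOOKUPS ==
["H4","H2","H4","H1","H4","H4","no-route","H4","H0","H4"]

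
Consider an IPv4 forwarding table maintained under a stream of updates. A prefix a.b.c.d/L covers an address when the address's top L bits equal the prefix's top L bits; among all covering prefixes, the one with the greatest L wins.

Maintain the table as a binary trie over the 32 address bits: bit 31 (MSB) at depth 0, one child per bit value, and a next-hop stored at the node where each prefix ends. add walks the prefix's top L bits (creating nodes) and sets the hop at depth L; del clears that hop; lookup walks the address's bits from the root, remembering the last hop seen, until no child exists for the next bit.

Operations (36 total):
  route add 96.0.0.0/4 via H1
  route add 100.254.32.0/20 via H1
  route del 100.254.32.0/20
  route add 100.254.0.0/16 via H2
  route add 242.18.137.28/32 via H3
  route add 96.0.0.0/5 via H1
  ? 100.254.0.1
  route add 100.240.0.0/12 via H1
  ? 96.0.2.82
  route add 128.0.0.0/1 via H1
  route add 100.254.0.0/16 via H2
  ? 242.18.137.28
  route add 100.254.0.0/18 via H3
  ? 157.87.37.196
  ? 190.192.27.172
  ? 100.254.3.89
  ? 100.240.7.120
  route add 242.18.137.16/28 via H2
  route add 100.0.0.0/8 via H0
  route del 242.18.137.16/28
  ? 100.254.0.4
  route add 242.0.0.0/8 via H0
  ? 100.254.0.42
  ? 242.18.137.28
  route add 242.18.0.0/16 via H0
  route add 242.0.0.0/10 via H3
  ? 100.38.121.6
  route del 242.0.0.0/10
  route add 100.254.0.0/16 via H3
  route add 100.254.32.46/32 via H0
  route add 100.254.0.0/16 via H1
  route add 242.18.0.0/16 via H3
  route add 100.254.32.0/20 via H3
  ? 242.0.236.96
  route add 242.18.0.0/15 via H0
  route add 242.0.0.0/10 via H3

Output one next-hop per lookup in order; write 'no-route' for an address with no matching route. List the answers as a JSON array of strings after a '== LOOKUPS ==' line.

Process each operation:
  + 96.0.0.0/4 (H1) depth=4
  + 100.254.32.0/20 (H1) depth=20
  del 100.254.32.0/20 (clear depth 20)
  + 100.254.0.0/16 (H2) depth=16
  + 242.18.137.28/32 (H3) depth=32
  + 96.0.0.0/5 (H1) depth=5
  Q 100.254.0.1: descend 011001001111111000 ; hops seen [H1,H1,H2] ; pick H2
  + 100.240.0.0/12 (H1) depth=12
  Q 96.0.2.82: descend 01100 ; hops seen [H1,H1] ; pick H1
  + 128.0.0.0/1 (H1) depth=1
  + 100.254.0.0/16 (H2) depth=16
  Q 242.18.137.28: descend 11110010000100101000100100011100 ; hops seen [H1,H3] ; pick H3
  + 100.254.0.0/18 (H3) depth=18
  Q 157.87.37.196: descend 1 ; hops seen [H1] ; pick H1
  Q 190.192.27.172: descend 1 ; hops seen [H1] ; pick H1
  Q 100.254.3.89: descend 011001001111111000 ; hops seen [H1,H1,H1,H2,H3] ; pick H3
  Q 100.240.7.120: descend 011001001111 ; hops seen [H1,H1,H1] ; pick H1
  + 242.18.137.16/28 (H2) depth=28
  + 100.0.0.0/8 (H0) depth=8
  del 242.18.137.16/28 (clear depth 28)
  Q 100.254.0.4: descend 011001001111111000 ; hops seen [H1,H1,H0,H1,H2,H3] ; pick H3
  + 242.0.0.0/8 (H0) depth=8
  Q 100.254.0.42: descend 011001001111111000 ; hops seen [H1,H1,H0,H1,H2,H3] ; pick H3
  Q 242.18.137.28: descend 11110010000100101000100100011100 ; hops seen [H1,H0,H3] ; pick H3
  + 242.18.0.0/16 (H0) depth=16
  + 242.0.0.0/10 (H3) depth=10
  Q 100.38.121.6: descend 01100100 ; hops seen [H1,H1,H0] ; pick H0
  del 242.0.0.0/10 (clear depth 10)
  + 100.254.0.0/16 (H3) depth=16
  + 100.254.32.46/32 (H0) depth=32
  + 100.254.0.0/16 (H1) depth=16
  + 242.18.0.0/16 (H3) depth=16
  + 100.254.32.0/20 (H3) depth=20
  Q 242.0.236.96: descend 11110010000 ; hops seen [H1,H0] ; pick H0
  + 242.18.0.0/15 (H0) depth=15
  + 242.0.0.0/10 (H3) depth=10

== LOOKUPS ==
["H2","H1","H3","H1","H1","H3","H1","H3","H3","H3","H0","H0"]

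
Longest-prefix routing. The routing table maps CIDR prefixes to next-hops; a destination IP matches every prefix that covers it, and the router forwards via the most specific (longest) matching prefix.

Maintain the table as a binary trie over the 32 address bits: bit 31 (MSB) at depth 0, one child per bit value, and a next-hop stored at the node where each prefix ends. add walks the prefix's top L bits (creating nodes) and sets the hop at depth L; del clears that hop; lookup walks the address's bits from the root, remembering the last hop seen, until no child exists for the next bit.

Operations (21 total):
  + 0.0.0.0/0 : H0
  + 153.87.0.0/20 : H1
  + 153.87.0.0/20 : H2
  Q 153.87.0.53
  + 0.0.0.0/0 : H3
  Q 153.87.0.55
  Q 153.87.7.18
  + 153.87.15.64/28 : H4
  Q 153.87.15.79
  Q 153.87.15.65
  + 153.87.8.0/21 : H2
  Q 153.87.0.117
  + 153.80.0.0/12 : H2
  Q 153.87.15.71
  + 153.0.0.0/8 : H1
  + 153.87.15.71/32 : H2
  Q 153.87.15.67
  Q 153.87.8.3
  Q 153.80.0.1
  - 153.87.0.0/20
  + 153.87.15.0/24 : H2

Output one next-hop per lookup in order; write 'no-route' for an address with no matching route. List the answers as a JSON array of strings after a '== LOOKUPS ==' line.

Process each operation:
  add 0.0.0.0/0 -> H0 at depth 0
  add 153.87.0.0/20 -> H1 at depth 20
  add 153.87.0.0/20 -> H2 at depth 20
  ? 153.87.0.53  path d0:H0→d1:-→d2:-→d3:-→d4:-→d5:-→d6:-→d7:-→d8:-→d9:-→d10:-→d11:-→d12:-→d13:-→d14:-→d15:-→d16:-→d17:-→d18:-→d19:-→d20:H2  best=H2
  add 0.0.0.0/0 -> H3 at depth 0
  ? 153.87.0.55  path d0:H3→d1:-→d2:-→d3:-→d4:-→d5:-→d6:-→d7:-→d8:-→d9:-→d10:-→d11:-→d12:-→d13:-→d14:-→d15:-→d16:-→d17:-→d18:-→d19:-→d20:H2  best=H2
  ? 153.87.7.18  path d0:H3→d1:-→d2:-→d3:-→d4:-→d5:-→d6:-→d7:-→d8:-→d9:-→d10:-→d11:-→d12:-→d13:-→d14:-→d15:-→d16:-→d17:-→d18:-→d19:-→d20:H2  best=H2
  add 153.87.15.64/28 -> H4 at depth 28
  ? 153.87.15.79  path d0:H3→d1:-→d2:-→d3:-→d4:-→d5:-→d6:-→d7:-→d8:-→d9:-→d10:-→d11:-→d12:-→d13:-→d14:-→d15:-→d16:-→d17:-→d18:-→d19:-→d20:H2→d21:-→d22:-→d23:-→d24:-→d25:-→d26:-→d27:-→d28:H4  best=H4
  ? 153.87.15.65  path d0:H3→d1:-→d2:-→d3:-→d4:-→d5:-→d6:-→d7:-→d8:-→d9:-→d10:-→d11:-→d12:-→d13:-→d14:-→d15:-→d16:-→d17:-→d18:-→d19:-→d20:H2→d21:-→d22:-→d23:-→d24:-→d25:-→d26:-→d27:-→d28:H4  best=H4
  add 153.87.8.0/21 -> H2 at depth 21
  ? 153.87.0.117  path d0:H3→d1:-→d2:-→d3:-→d4:-→d5:-→d6:-→d7:-→d8:-→d9:-→d10:-→d11:-→d12:-→d13:-→d14:-→d15:-→d16:-→d17:-→d18:-→d19:-→d20:H2  best=H2
  add 153.80.0.0/12 -> H2 at depth 12
  ? 153.87.15.71  path d0:H3→d1:-→d2:-→d3:-→d4:-→d5:-→d6:-→d7:-→d8:-→d9:-→d10:-→d11:-→d12:H2→d13:-→d14:-→d15:-→d16:-→d17:-→d18:-→d19:-→d20:H2→d21:H2→d22:-→d23:-→d24:-→d25:-→d26:-→d27:-→d28:H4  best=H4
  add 153.0.0.0/8 -> H1 at depth 8
  add 153.87.15.71/32 -> H2 at depth 32
  ? 153.87.15.67  path d0:H3→d1:-→d2:-→d3:-→d4:-→d5:-→d6:-→d7:-→d8:H1→d9:-→d10:-→d11:-→d12:H2→d13:-→d14:-→d15:-→d16:-→d17:-→d18:-→d19:-→d20:H2→d21:H2→d22:-→d23:-→d24:-→d25:-→d26:-→d27:-→d28:H4→d29:-  best=H4
  ? 153.87.8.3  path d0:H3→d1:-→d2:-→d3:-→d4:-→d5:-→d6:-→d7:-→d8:H1→d9:-→d10:-→d11:-→d12:H2→d13:-→d14:-→d15:-→d16:-→d17:-→d18:-→d19:-→d20:H2→d21:H2  best=H2
  ? 153.80.0.1  path d0:H3→d1:-→d2:-→d3:-→d4:-→d5:-→d6:-→d7:-→d8:H1→d9:-→d10:-→d11:-→d12:H2→d13:-  best=H2
  del 153.87.0.0/20 (clear depth 20)
  add 153.87.15.0/24 -> H2 at depth 24

== LOOKUPS ==
["H2","H2","H2","H4","H4","H2","H4","H4","H2","H2"]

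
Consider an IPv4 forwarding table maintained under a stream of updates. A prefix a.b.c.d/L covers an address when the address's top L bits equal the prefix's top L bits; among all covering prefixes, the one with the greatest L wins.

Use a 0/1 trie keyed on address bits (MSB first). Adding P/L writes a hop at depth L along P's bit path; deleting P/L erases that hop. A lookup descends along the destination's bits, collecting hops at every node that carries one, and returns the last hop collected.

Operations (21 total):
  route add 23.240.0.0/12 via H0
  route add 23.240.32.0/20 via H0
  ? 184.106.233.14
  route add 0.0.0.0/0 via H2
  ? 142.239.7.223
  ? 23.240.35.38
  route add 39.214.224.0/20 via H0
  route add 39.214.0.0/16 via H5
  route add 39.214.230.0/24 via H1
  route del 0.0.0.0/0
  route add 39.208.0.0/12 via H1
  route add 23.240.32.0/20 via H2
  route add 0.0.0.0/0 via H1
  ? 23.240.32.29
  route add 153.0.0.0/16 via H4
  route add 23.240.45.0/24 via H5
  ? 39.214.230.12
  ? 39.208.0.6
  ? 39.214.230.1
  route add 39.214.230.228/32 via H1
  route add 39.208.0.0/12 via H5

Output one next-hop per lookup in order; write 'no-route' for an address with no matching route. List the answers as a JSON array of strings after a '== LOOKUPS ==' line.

Trace:
  add 23.240.0.0/12 -> H0 at depth 12
  add 23.240.32.0/20 -> H0 at depth 20
  Q 184.106.233.14: descend ε ; hops seen [∅] ; pick no-route
  add 0.0.0.0/0 -> H2 at depth 0
  Q 142.239.7.223: descend ε ; hops seen [H2] ; pick H2
  Q 23.240.35.38: descend 00010111111100000010 ; hops seen [H2,H0,H0] ; pick H0
  add 39.214.224.0/20 -> H0 at depth 20
  add 39.214.0.0/16 -> H5 at depth 16
  add 39.214.230.0/24 -> H1 at depth 24
  del 0.0.0.0/0 (clear depth 0)
  add 39.208.0.0/12 -> H1 at depth 12
  add 23.240.32.0/20 -> H2 at depth 20
  add 0.0.0.0/0 -> H1 at depth 0
  Q 23.240.32.29: descend 00010111111100000010 ; hops seen [H1,H0,H2] ; pick H2
  add 153.0.0.0/16 -> H4 at depth 16
  add 23.240.45.0/24 -> H5 at depth 24
  Q 39.214.230.12: descend 001001111101011011100110 ; hops seen [H1,H1,H5,H0,H1] ; pick H1
  Q 39.208.0.6: descend 0010011111010 ; hops seen [H1,H1] ; pick H1
  Q 39.214.230.1: descend 001001111101011011100110 ; hops seen [H1,H1,H5,H0,H1] ; pick H1
  add 39.214.230.228/32 -> H1 at depth 32
  add 39.208.0.0/12 -> H5 at depth 12

== LOOKUPS ==
["no-route","H2","H0","H2","H1","H1","H1"]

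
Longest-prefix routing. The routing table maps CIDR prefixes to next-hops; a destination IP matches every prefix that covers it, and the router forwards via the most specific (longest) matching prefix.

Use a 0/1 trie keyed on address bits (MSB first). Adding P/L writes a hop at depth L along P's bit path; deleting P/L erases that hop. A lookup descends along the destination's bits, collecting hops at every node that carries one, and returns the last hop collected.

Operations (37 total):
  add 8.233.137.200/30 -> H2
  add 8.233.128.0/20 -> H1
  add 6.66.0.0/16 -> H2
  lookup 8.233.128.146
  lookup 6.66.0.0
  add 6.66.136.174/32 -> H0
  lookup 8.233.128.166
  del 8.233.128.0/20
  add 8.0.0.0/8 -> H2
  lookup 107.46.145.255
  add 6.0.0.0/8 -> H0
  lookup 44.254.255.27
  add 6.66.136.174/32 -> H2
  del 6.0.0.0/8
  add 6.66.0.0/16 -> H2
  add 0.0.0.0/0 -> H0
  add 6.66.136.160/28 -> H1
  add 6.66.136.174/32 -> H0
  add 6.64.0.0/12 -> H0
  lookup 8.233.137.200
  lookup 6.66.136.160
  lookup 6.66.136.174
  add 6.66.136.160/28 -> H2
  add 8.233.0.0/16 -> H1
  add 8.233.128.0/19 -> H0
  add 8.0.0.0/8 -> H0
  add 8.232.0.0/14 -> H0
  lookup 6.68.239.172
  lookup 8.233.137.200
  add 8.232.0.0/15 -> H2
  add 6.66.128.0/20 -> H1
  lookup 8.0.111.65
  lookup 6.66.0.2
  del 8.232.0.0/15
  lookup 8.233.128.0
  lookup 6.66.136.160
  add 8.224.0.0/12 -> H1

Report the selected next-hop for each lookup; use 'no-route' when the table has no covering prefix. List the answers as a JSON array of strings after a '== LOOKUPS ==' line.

Trace:
  + 8.233.137.200/30 (H2) depth=30
  + 8.233.128.0/20 (H1) depth=20
  + 6.66.0.0/16 (H2) depth=16
  lookup 8.233.128.146: bits 00001000111010011000 walk d0:-→d1:-→d2:-→d3:-→d4:-→d5:-→d6:-→d7:-→d8:-→d9:-→d10:-→d11:-→d12:-→d13:-→d14:-→d15:-→d16:-→d17:-→d18:-→d19:-→d20:H1 -> H1
  lookup 6.66.0.0: bits 0000011001000010 walk d0:-→d1:-→d2:-→d3:-→d4:-→d5:-→d6:-→d7:-→d8:-→d9:-→d10:-→d11:-→d12:-→d13:-→d14:-→d15:-→d16:H2 -> H2
  + 6.66.136.174/32 (H0) depth=32
  lookup 8.233.128.166: bits 00001000111010011000 walk d0:-→d1:-→d2:-→d3:-→d4:-→d5:-→d6:-→d7:-→d8:-→d9:-→d10:-→d11:-→d12:-→d13:-→d14:-→d15:-→d16:-→d17:-→d18:-→d19:-→d20:H1 -> H1
  - 8.233.128.0/20 clear@20
  + 8.0.0.0/8 (H2) depth=8
  lookup 107.46.145.255: bits 0 walk d0:-→d1:- -> no-route
  + 6.0.0.0/8 (H0) depth=8
  lookup 44.254.255.27: bits 00 walk d0:-→d1:-→d2:- -> no-route
  + 6.66.136.174/32 (H2) depth=32
  - 6.0.0.0/8 clear@8
  + 6.66.0.0/16 (H2) depth=16
  + 0.0.0.0/0 (H0) depth=0
  + 6.66.136.160/28 (H1) depth=28
  + 6.66.136.174/32 (H0) depth=32
  + 6.64.0.0/12 (H0) depth=12
  lookup 8.233.137.200: bits 000010001110100110001001110010 walk d0:H0→d1:-→d2:-→d3:-→d4:-→d5:-→d6:-→d7:-→d8:H2→d9:-→d10:-→d11:-→d12:-→d13:-→d14:-→d15:-→d16:-→d17:-→d18:-→d19:-→d20:-→d21:-→d22:-→d23:-→d24:-→d25:-→d26:-→d27:-→d28:-→d29:-→d30:H2 -> H2
  lookup 6.66.136.160: bits 0000011001000010100010001010 walk d0:H0→d1:-→d2:-→d3:-→d4:-→d5:-→d6:-→d7:-→d8:-→d9:-→d10:-→d11:-→d12:H0→d13:-→d14:-→d15:-→d16:H2→d17:-→d18:-→d19:-→d20:-→d21:-→d22:-→d23:-→d24:-→d25:-→d26:-→d27:-→d28:H1 -> H1
  lookup 6.66.136.174: bits 00000110010000101000100010101110 walk d0:H0→d1:-→d2:-→d3:-→d4:-→d5:-→d6:-→d7:-→d8:-→d9:-→d10:-→d11:-→d12:H0→d13:-→d14:-→d15:-→d16:H2→d17:-→d18:-→d19:-→d20:-→d21:-→d22:-→d23:-→d24:-→d25:-→d26:-→d27:-→d28:H1→d29:-→d30:-→d31:-→d32:H0 -> H0
  + 6.66.136.160/28 (H2) depth=28
  + 8.233.0.0/16 (H1) depth=16
  + 8.233.128.0/19 (H0) depth=19
  + 8.0.0.0/8 (H0) depth=8
  + 8.232.0.0/14 (H0) depth=14
  lookup 6.68.239.172: bits 0000011001000 walk d0:H0→d1:-→d2:-→d3:-→d4:-→d5:-→d6:-→d7:-→d8:-→d9:-→d10:-→d11:-→d12:H0→d13:- -> H0
  lookup 8.233.137.200: bits 000010001110100110001001110010 walk d0:H0→d1:-→d2:-→d3:-→d4:-→d5:-→d6:-→d7:-→d8:H0→d9:-→d10:-→d11:-→d12:-→d13:-→d14:H0→d15:-→d16:H1→d17:-→d18:-→d19:H0→d20:-→d21:-→d22:-→d23:-→d24:-→d25:-→d26:-→d27:-→d28:-→d29:-→d30:H2 -> H2
  + 8.232.0.0/15 (H2) depth=15
  + 6.66.128.0/20 (H1) depth=20
  lookup 8.0.111.65: bits 00001000 walk d0:H0→d1:-→d2:-→d3:-→d4:-→d5:-→d6:-→d7:-→d8:H0 -> H0
  lookup 6.66.0.2: bits 0000011001000010 walk d0:H0→d1:-→d2:-→d3:-→d4:-→d5:-→d6:-→d7:-→d8:-→d9:-→d10:-→d11:-→d12:H0→d13:-→d14:-→d15:-→d16:H2 -> H2
  - 8.232.0.0/15 clear@15
  lookup 8.233.128.0: bits 00001000111010011000 walk d0:H0→d1:-→d2:-→d3:-→d4:-→d5:-→d6:-→d7:-→d8:H0→d9:-→d10:-→d11:-→d12:-→d13:-→d14:H0→d15:-→d16:H1→d17:-→d18:-→d19:H0→d20:- -> H0
  lookup 6.66.136.160: bits 0000011001000010100010001010 walk d0:H0→d1:-→d2:-→d3:-→d4:-→d5:-→d6:-→d7:-→d8:-→d9:-→d10:-→d11:-→d12:H0→d13:-→d14:-→d15:-→d16:H2→d17:-→d18:-→d19:-→d20:H1→d21:-→d22:-→d23:-→d24:-→d25:-→d26:-→d27:-→d28:H2 -> H2
  + 8.224.0.0/12 (H1) depth=12

== LOOKUPS ==
["H1","H2","H1","no-route","no-route","H2","H1","H0","H0","H2","H0","H2","H0","H2"]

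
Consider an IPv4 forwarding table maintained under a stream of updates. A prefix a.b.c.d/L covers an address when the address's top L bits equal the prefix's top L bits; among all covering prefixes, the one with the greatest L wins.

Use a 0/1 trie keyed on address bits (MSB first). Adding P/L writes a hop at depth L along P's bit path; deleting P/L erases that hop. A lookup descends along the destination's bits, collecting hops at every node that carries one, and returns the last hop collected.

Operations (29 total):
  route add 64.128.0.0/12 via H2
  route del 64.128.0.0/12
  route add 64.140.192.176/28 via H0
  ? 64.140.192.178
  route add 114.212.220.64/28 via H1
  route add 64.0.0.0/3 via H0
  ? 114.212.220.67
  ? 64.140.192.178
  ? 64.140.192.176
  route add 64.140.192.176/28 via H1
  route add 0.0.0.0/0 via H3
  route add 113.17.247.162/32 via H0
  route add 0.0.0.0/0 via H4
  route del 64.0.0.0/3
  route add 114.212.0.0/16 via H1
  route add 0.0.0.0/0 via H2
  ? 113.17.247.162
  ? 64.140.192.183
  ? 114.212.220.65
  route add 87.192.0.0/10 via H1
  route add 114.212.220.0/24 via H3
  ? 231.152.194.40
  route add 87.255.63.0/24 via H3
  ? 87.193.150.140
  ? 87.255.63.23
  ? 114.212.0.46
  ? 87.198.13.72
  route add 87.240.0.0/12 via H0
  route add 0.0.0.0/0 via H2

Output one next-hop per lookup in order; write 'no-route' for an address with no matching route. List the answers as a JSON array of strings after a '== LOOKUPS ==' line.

Apply in order:
  + 64.128.0.0/12 (H2) depth=12
  - 64.128.0.0/12 clear@12
  + 64.140.192.176/28 (H0) depth=28
  ? 64.140.192.178  path d0:-→d1:-→d2:-→d3:-→d4:-→d5:-→d6:-→d7:-→d8:-→d9:-→d10:-→d11:-→d12:-→d13:-→d14:-→d15:-→d16:-→d17:-→d18:-→d19:-→d20:-→d21:-→d22:-→d23:-→d24:-→d25:-→d26:-→d27:-→d28:H0  best=H0
  + 114.212.220.64/28 (H1) depth=28
  + 64.0.0.0/3 (H0) depth=3
  ? 114.212.220.67  path d0:-→d1:-→d2:-→d3:-→d4:-→d5:-→d6:-→d7:-→d8:-→d9:-→d10:-→d11:-→d12:-→d13:-→d14:-→d15:-→d16:-→d17:-→d18:-→d19:-→d20:-→d21:-→d22:-→d23:-→d24:-→d25:-→d26:-→d27:-→d28:H1  best=H1
  ? 64.140.192.178  path d0:-→d1:-→d2:-→d3:H0→d4:-→d5:-→d6:-→d7:-→d8:-→d9:-→d10:-→d11:-→d12:-→d13:-→d14:-→d15:-→d16:-→d17:-→d18:-→d19:-→d20:-→d21:-→d22:-→d23:-→d24:-→d25:-→d26:-→d27:-→d28:H0  best=H0
  ? 64.140.192.176  path d0:-→d1:-→d2:-→d3:H0→d4:-→d5:-→d6:-→d7:-→d8:-→d9:-→d10:-→d11:-→d12:-→d13:-→d14:-→d15:-→d16:-→d17:-→d18:-→d19:-→d20:-→d21:-→d22:-→d23:-→d24:-→d25:-→d26:-→d27:-→d28:H0  best=H0
  + 64.140.192.176/28 (H1) depth=28
  + 0.0.0.0/0 (H3) depth=0
  + 113.17.247.162/32 (H0) depth=32
  + 0.0.0.0/0 (H4) depth=0
  - 64.0.0.0/3 clear@3
  + 114.212.0.0/16 (H1) depth=16
  + 0.0.0.0/0 (H2) depth=0
  ? 113.17.247.162  path d0:H2→d1:-→d2:-→d3:-→d4:-→d5:-→d6:-→d7:-→d8:-→d9:-→d10:-→d11:-→d12:-→d13:-→d14:-→d15:-→d16:-→d17:-→d18:-→d19:-→d20:-→d21:-→d22:-→d23:-→d24:-→d25:-→d26:-→d27:-→d28:-→d29:-→d30:-→d31:-→d32:H0  best=H0
  ? 64.140.192.183  path d0:H2→d1:-→d2:-→d3:-→d4:-→d5:-→d6:-→d7:-→d8:-→d9:-→d10:-→d11:-→d12:-→d13:-→d14:-→d15:-→d16:-→d17:-→d18:-→d19:-→d20:-→d21:-→d22:-→d23:-→d24:-→d25:-→d26:-→d27:-→d28:H1  best=H1
  ? 114.212.220.65  path d0:H2→d1:-→d2:-→d3:-→d4:-→d5:-→d6:-→d7:-→d8:-→d9:-→d10:-→d11:-→d12:-→d13:-→d14:-→d15:-→d16:H1→d17:-→d18:-→d19:-→d20:-→d21:-→d22:-→d23:-→d24:-→d25:-→d26:-→d27:-→d28:H1  best=H1
  + 87.192.0.0/10 (H1) depth=10
  + 114.212.220.0/24 (H3) depth=24
  ? 231.152.194.40  path d0:H2  best=H2
  + 87.255.63.0/24 (H3) depth=24
  ? 87.193.150.140  path d0:H2→d1:-→d2:-→d3:-→d4:-→d5:-→d6:-→d7:-→d8:-→d9:-→d10:H1  best=H1
  ? 87.255.63.23  path d0:H2→d1:-→d2:-→d3:-→d4:-→d5:-→d6:-→d7:-→d8:-→d9:-→d10:H1→d11:-→d12:-→d13:-→d14:-→d15:-→d16:-→d17:-→d18:-→d19:-→d20:-→d21:-→d22:-→d23:-→d24:H3  best=H3
  ? 114.212.0.46  path d0:H2→d1:-→d2:-→d3:-→d4:-→d5:-→d6:-→d7:-→d8:-→d9:-→d10:-→d11:-→d12:-→d13:-→d14:-→d15:-→d16:H1  best=H1
  ? 87.198.13.72  path d0:H2→d1:-→d2:-→d3:-→d4:-→d5:-→d6:-→d7:-→d8:-→d9:-→d10:H1  best=H1
  + 87.240.0.0/12 (H0) depth=12
  + 0.0.0.0/0 (H2) depth=0

== LOOKUPS ==
["H0","H1","H0","H0","H0","H1","H1","H2","H1","H3","H1","H1"]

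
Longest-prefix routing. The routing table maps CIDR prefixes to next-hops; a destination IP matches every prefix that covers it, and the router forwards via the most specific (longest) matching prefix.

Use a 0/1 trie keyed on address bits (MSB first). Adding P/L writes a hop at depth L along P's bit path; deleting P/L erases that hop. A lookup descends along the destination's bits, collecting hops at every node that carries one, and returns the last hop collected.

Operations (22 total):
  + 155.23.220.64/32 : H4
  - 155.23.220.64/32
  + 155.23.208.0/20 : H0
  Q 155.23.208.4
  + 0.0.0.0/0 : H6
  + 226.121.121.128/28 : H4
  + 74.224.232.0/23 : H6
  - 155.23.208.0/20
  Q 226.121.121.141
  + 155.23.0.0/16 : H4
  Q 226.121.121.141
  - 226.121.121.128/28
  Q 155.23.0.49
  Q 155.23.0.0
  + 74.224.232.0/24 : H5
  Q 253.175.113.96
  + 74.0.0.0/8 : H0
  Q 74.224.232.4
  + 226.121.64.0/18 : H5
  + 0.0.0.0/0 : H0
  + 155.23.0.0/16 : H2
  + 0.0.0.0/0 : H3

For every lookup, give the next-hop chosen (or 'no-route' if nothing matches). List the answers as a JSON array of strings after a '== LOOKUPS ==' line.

Apply in order:
  + 155.23.220.64/32 (H4) depth=32
  - 155.23.220.64/32 clear@32
  + 155.23.208.0/20 (H0) depth=20
  lookup 155.23.208.4: bits 10011011000101111101 walk d0:-→d1:-→d2:-→d3:-→d4:-→d5:-→d6:-→d7:-→d8:-→d9:-→d10:-→d11:-→d12:-→d13:-→d14:-→d15:-→d16:-→d17:-→d18:-→d19:-→d20:H0 -> H0
  + 0.0.0.0/0 (H6) depth=0
  + 226.121.121.128/28 (H4) depth=28
  + 74.224.232.0/23 (H6) depth=23
  - 155.23.208.0/20 clear@20
  lookup 226.121.121.141: bits 1110001001111001011110011000 walk d0:H6→d1:-→d2:-→d3:-→d4:-→d5:-→d6:-→d7:-→d8:-→d9:-→d10:-→d11:-→d12:-→d13:-→d14:-→d15:-→d16:-→d17:-→d18:-→d19:-→d20:-→d21:-→d22:-→d23:-→d24:-→d25:-→d26:-→d27:-→d28:H4 -> H4
  + 155.23.0.0/16 (H4) depth=16
  lookup 226.121.121.141: bits 1110001001111001011110011000 walk d0:H6→d1:-→d2:-→d3:-→d4:-→d5:-→d6:-→d7:-→d8:-→d9:-→d10:-→d11:-→d12:-→d13:-→d14:-→d15:-→d16:-→d17:-→d18:-→d19:-→d20:-→d21:-→d22:-→d23:-→d24:-→d25:-→d26:-→d27:-→d28:H4 -> H4
  - 226.121.121.128/28 clear@28
  lookup 155.23.0.49: bits 1001101100010111 walk d0:H6→d1:-→d2:-→d3:-→d4:-→d5:-→d6:-→d7:-→d8:-→d9:-→d10:-→d11:-→d12:-→d13:-→d14:-→d15:-→d16:H4 -> H4
  lookup 155.23.0.0: bits 1001101100010111 walk d0:H6→d1:-→d2:-→d3:-→d4:-→d5:-→d6:-→d7:-→d8:-→d9:-→d10:-→d11:-→d12:-→d13:-→d14:-→d15:-→d16:H4 -> H4
  + 74.224.232.0/24 (H5) depth=24
  lookup 253.175.113.96: bits 111 walk d0:H6→d1:-→d2:-→d3:- -> H6
  + 74.0.0.0/8 (H0) depth=8
  lookup 74.224.232.4: bits 010010101110000011101000 walk d0:H6→d1:-→d2:-→d3:-→d4:-→d5:-→d6:-→d7:-→d8:H0→d9:-→d10:-→d11:-→d12:-→d13:-→d14:-→d15:-→d16:-→d17:-→d18:-→d19:-→d20:-→d21:-→d22:-→d23:H6→d24:H5 -> H5
  + 226.121.64.0/18 (H5) depth=18
  + 0.0.0.0/0 (H0) depth=0
  + 155.23.0.0/16 (H2) depth=16
  + 0.0.0.0/0 (H3) depth=0

== LOOKUPS ==
["H0","H4","H4","H4","H4","H6","H5"]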